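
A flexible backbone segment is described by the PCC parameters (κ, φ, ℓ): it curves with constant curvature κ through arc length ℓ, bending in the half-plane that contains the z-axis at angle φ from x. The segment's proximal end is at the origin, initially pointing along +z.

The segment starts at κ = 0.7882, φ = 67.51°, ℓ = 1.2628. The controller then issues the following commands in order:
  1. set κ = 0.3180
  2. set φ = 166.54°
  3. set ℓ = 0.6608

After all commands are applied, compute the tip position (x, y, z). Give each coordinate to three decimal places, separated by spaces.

-0.067 0.016 0.656

initial: κ=0.7882, φ=67.51°, ℓ=1.2628
cmd 1: set κ=0.3180 → (κ,φ,ℓ)=(0.3180,67.51°,1.2628) → tip=(0.0957,0.2311,1.2291)
cmd 2: set φ=166.54° → (κ,φ,ℓ)=(0.3180,166.54°,1.2628) → tip=(-0.2433,0.0582,1.2291)
cmd 3: set ℓ=0.6608 → (κ,φ,ℓ)=(0.3180,166.54°,0.6608) → tip=(-0.0673,0.0161,0.6559)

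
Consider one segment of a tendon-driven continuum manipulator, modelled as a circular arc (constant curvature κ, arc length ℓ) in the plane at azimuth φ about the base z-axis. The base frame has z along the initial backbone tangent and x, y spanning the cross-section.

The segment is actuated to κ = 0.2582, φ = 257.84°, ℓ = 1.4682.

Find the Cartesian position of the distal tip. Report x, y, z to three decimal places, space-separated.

-0.058 -0.269 1.433

θ = κ·ℓ = 0.2582 × 1.4682 = 0.37909 rad
ρ = (1 − cos θ)/κ = (1 − 0.92900)/0.2582 = 0.27497
z = sin θ / κ = 0.37007/0.2582 = 1.43329
x = ρ cos φ = 0.27497 × cos(257.84°) = -0.05792
y = ρ sin φ = 0.27497 × sin(257.84°) = -0.26880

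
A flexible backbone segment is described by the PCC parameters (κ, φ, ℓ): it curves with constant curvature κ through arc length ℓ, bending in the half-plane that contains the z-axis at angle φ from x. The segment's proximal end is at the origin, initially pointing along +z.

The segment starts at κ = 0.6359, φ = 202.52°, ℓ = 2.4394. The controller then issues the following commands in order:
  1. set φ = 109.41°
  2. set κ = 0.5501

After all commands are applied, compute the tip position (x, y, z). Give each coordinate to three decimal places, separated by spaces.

-0.467 1.326 1.770

initial: κ=0.6359, φ=202.52°, ℓ=2.4394
cmd 1: set φ=109.41° → (κ,φ,ℓ)=(0.6359,109.41°,2.4394) → tip=(-0.5124,1.4542,1.5723)
cmd 2: set κ=0.5501 → (κ,φ,ℓ)=(0.5501,109.41°,2.4394) → tip=(-0.4671,1.3255,1.7704)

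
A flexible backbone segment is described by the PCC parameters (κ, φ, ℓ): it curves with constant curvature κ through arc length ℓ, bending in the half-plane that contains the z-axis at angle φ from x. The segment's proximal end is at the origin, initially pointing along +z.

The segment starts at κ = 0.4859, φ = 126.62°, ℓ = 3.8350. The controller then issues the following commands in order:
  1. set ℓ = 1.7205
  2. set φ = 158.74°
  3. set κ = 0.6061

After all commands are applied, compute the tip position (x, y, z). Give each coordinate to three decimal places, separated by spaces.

initial: κ=0.4859, φ=126.62°, ℓ=3.8350
cmd 1: set ℓ=1.7205 → (κ,φ,ℓ)=(0.4859,126.62°,1.7205) → tip=(-0.4046,0.5444,1.5270)
cmd 2: set φ=158.74° → (κ,φ,ℓ)=(0.4859,158.74°,1.7205) → tip=(-0.6321,0.2459,1.5270)
cmd 3: set κ=0.6061 → (κ,φ,ℓ)=(0.6061,158.74°,1.7205) → tip=(-0.7629,0.2968,1.4252)

-0.763 0.297 1.425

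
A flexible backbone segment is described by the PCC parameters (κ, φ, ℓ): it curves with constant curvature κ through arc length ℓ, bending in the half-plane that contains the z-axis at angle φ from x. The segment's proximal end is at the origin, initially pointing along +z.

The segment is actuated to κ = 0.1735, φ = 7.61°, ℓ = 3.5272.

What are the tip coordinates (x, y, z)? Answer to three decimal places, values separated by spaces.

1.037 0.139 3.311

θ = κ·ℓ = 0.1735 × 3.5272 = 0.61197 rad
ρ = (1 − cos θ)/κ = (1 − 0.81852)/0.1735 = 1.04600
z = sin θ / κ = 0.57448/0.1735 = 3.31113
x = ρ cos φ = 1.04600 × cos(7.61°) = 1.03679
y = ρ sin φ = 1.04600 × sin(7.61°) = 0.13852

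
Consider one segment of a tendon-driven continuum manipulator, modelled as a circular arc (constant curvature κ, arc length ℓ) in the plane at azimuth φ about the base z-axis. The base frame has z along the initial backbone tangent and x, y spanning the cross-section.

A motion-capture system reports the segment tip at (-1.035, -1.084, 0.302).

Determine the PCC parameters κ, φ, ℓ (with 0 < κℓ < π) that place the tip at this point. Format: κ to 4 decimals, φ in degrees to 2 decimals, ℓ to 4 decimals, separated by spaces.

ρ = √(x²+y²) = √(-1.035² + -1.084²) = 1.49876
φ = atan2(y, x) mod 360° = atan2(-1.084, -1.035) = 226.3247°
|p|² = ρ² + z² = 1.49876² + 0.302² = 2.33749
κ = 2ρ / |p|² = 2×1.49876 / 2.33749 = 1.28237
θ = 2·atan2(ρ, z) = 2·atan2(1.49876, 0.302) = 2.74392 rad
ℓ = θ/κ = 2.74392/1.28237 = 2.13972

1.2824 226.32 2.1397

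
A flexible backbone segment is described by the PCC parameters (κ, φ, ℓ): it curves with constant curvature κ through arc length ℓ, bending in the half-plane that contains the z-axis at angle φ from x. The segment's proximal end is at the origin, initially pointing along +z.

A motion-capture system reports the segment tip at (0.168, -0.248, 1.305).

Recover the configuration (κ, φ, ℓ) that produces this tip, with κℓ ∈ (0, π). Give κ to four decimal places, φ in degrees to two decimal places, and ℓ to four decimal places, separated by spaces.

ρ = √(x²+y²) = √(0.168² + -0.248²) = 0.29955
φ = atan2(y, x) mod 360° = atan2(-0.248, 0.168) = 304.1145°
|p|² = ρ² + z² = 0.29955² + 1.305² = 1.79275
κ = 2ρ / |p|² = 2×0.29955 / 1.79275 = 0.33417
θ = 2·atan2(ρ, z) = 2·atan2(0.29955, 1.305) = 0.45126 rad
ℓ = θ/κ = 0.45126/0.33417 = 1.35037

0.3342 304.11 1.3504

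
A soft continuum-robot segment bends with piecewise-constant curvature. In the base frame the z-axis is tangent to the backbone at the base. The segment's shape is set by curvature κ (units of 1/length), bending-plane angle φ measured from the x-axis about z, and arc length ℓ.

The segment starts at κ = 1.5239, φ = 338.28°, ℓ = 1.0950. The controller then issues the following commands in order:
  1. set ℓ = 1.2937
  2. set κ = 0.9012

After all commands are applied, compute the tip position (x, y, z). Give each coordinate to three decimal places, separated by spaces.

initial: κ=1.5239, φ=338.28°, ℓ=1.0950
cmd 1: set ℓ=1.2937 → (κ,φ,ℓ)=(1.5239,338.28°,1.2937) → tip=(0.8474,-0.3376,0.6042)
cmd 2: set κ=0.9012 → (κ,φ,ℓ)=(0.9012,338.28°,1.2937) → tip=(0.6248,-0.2489,1.0199)

0.625 -0.249 1.020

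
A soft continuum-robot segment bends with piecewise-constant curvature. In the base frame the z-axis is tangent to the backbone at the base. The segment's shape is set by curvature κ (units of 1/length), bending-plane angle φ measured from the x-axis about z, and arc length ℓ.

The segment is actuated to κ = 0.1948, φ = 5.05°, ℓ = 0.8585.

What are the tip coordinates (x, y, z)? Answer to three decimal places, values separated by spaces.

θ = κ·ℓ = 0.1948 × 0.8585 = 0.16724 rad
ρ = (1 − cos θ)/κ = (1 − 0.98605)/0.1948 = 0.07162
z = sin θ / κ = 0.16646/0.1948 = 0.85450
x = ρ cos φ = 0.07162 × cos(5.05°) = 0.07134
y = ρ sin φ = 0.07162 × sin(5.05°) = 0.00630

0.071 0.006 0.855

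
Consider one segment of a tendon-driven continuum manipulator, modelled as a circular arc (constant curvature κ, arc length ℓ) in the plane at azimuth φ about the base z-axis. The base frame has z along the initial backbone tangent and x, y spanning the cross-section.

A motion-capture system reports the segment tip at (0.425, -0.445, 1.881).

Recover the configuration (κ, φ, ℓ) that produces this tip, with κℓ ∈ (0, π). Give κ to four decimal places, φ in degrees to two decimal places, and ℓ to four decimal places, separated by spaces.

ρ = √(x²+y²) = √(0.425² + -0.445²) = 0.61535
φ = atan2(y, x) mod 360° = atan2(-0.445, 0.425) = 313.6831°
|p|² = ρ² + z² = 0.61535² + 1.881² = 3.91681
κ = 2ρ / |p|² = 2×0.61535 / 3.91681 = 0.31421
θ = 2·atan2(ρ, z) = 2·atan2(0.61535, 1.881) = 0.63233 rad
ℓ = θ/κ = 0.63233/0.31421 = 2.01245

0.3142 313.68 2.0125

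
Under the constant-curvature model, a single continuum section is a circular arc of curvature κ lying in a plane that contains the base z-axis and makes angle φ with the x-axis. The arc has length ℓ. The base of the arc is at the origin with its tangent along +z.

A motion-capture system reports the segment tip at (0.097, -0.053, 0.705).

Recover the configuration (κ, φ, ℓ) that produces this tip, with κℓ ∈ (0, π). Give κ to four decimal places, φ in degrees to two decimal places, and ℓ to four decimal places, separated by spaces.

0.4341 331.35 0.7165

ρ = √(x²+y²) = √(0.097² + -0.053²) = 0.11054
φ = atan2(y, x) mod 360° = atan2(-0.053, 0.097) = 331.3482°
|p|² = ρ² + z² = 0.11054² + 0.705² = 0.50924
κ = 2ρ / |p|² = 2×0.11054 / 0.50924 = 0.43412
θ = 2·atan2(ρ, z) = 2·atan2(0.11054, 0.705) = 0.31104 rad
ℓ = θ/κ = 0.31104/0.43412 = 0.71650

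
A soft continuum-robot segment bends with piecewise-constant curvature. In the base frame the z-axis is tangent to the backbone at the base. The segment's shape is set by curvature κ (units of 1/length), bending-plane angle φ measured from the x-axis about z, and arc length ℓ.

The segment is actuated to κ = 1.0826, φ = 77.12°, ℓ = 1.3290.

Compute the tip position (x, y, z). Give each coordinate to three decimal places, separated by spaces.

θ = κ·ℓ = 1.0826 × 1.3290 = 1.43878 rad
ρ = (1 − cos θ)/κ = (1 − 0.13164)/1.0826 = 0.80211
z = sin θ / κ = 0.99130/1.0826 = 0.91566
x = ρ cos φ = 0.80211 × cos(77.12°) = 0.17880
y = ρ sin φ = 0.80211 × sin(77.12°) = 0.78193

0.179 0.782 0.916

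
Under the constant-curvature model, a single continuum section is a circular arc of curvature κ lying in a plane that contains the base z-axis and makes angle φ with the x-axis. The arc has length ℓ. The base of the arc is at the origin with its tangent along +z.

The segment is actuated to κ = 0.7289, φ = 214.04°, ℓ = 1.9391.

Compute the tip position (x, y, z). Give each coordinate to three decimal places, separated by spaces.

-0.959 -0.648 1.355

θ = κ·ℓ = 0.7289 × 1.9391 = 1.41341 rad
ρ = (1 − cos θ)/κ = (1 − 0.15674)/0.7289 = 1.15690
z = sin θ / κ = 0.98764/0.7289 = 1.35497
x = ρ cos φ = 1.15690 × cos(214.04°) = -0.95866
y = ρ sin φ = 1.15690 × sin(214.04°) = -0.64760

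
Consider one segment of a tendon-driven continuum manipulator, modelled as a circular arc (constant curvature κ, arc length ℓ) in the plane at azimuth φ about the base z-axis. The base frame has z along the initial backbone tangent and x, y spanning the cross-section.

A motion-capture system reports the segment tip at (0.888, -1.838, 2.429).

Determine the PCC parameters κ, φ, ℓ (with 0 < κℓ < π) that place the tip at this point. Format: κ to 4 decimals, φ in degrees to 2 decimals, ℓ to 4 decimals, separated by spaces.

ρ = √(x²+y²) = √(0.888² + -1.838²) = 2.04127
φ = atan2(y, x) mod 360° = atan2(-1.838, 0.888) = 295.7868°
|p|² = ρ² + z² = 2.04127² + 2.429² = 10.06683
κ = 2ρ / |p|² = 2×2.04127 / 10.06683 = 0.40554
θ = 2·atan2(ρ, z) = 2·atan2(2.04127, 2.429) = 1.39776 rad
ℓ = θ/κ = 1.39776/0.40554 = 3.44663

0.4055 295.79 3.4466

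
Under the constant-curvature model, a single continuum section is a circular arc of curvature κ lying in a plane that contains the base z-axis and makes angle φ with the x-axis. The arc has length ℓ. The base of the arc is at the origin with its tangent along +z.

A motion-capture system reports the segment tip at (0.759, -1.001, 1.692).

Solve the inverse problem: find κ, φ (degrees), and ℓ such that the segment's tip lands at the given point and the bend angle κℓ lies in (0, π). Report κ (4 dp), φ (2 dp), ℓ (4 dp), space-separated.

0.5657 307.17 2.2577

ρ = √(x²+y²) = √(0.759² + -1.001²) = 1.25622
φ = atan2(y, x) mod 360° = atan2(-1.001, 0.759) = 307.1709°
|p|² = ρ² + z² = 1.25622² + 1.692² = 4.44095
κ = 2ρ / |p|² = 2×1.25622 / 4.44095 = 0.56574
θ = 2·atan2(ρ, z) = 2·atan2(1.25622, 1.692) = 1.27730 rad
ℓ = θ/κ = 1.27730/0.56574 = 2.25773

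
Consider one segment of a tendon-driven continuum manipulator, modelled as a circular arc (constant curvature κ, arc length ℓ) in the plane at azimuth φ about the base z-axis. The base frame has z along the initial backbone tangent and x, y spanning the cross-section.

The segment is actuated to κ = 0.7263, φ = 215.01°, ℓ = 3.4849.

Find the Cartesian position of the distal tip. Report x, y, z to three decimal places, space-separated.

θ = κ·ℓ = 0.7263 × 3.4849 = 2.53108 rad
ρ = (1 − cos θ)/κ = (1 − -0.81936)/0.7263 = 2.50496
z = sin θ / κ = 0.57329/0.7263 = 0.78932
x = ρ cos φ = 2.50496 × cos(215.01°) = -2.05170
y = ρ sin φ = 2.50496 × sin(215.01°) = -1.43715

-2.052 -1.437 0.789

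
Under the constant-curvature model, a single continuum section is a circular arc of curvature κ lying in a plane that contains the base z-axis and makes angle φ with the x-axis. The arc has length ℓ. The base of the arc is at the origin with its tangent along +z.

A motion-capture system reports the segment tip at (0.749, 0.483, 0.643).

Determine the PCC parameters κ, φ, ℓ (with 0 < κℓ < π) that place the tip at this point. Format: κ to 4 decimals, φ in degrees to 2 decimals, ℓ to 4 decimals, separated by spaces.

1.4759 32.82 1.2817

ρ = √(x²+y²) = √(0.749² + 0.483²) = 0.89123
φ = atan2(y, x) mod 360° = atan2(0.483, 0.749) = 32.8163°
|p|² = ρ² + z² = 0.89123² + 0.643² = 1.20774
κ = 2ρ / |p|² = 2×0.89123 / 1.20774 = 1.47586
θ = 2·atan2(ρ, z) = 2·atan2(0.89123, 0.643) = 1.89160 rad
ℓ = θ/κ = 1.89160/1.47586 = 1.28169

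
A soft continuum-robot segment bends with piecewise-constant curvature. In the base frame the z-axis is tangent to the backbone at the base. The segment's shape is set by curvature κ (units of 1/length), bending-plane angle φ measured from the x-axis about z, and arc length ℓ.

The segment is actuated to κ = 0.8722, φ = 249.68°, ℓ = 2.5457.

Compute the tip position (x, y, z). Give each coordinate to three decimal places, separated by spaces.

-0.639 -1.725 0.913

θ = κ·ℓ = 0.8722 × 2.5457 = 2.22036 rad
ρ = (1 − cos θ)/κ = (1 − -0.60484)/0.8722 = 1.83999
z = sin θ / κ = 0.79635/0.8722 = 0.91303
x = ρ cos φ = 1.83999 × cos(249.68°) = -0.63896
y = ρ sin φ = 1.83999 × sin(249.68°) = -1.72548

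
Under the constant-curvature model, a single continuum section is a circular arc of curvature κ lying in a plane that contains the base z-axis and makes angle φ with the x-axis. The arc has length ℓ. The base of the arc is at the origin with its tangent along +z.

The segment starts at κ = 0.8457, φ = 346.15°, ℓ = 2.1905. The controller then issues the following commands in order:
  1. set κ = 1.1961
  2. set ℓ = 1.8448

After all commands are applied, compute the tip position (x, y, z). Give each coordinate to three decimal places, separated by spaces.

initial: κ=0.8457, φ=346.15°, ℓ=2.1905
cmd 1: set κ=1.1961 → (κ,φ,ℓ)=(1.1961,346.15°,2.1905) → tip=(1.5156,-0.3737,0.4165)
cmd 2: set ℓ=1.8448 → (κ,φ,ℓ)=(1.1961,346.15°,1.8448) → tip=(1.2938,-0.3190,0.6727)

1.294 -0.319 0.673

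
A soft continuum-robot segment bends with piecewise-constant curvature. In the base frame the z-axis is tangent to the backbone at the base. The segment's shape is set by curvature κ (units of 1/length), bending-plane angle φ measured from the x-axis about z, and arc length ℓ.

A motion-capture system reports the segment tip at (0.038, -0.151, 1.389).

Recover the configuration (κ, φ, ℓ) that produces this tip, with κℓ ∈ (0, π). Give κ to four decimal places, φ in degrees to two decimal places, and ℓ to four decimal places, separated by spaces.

ρ = √(x²+y²) = √(0.038² + -0.151²) = 0.15571
φ = atan2(y, x) mod 360° = atan2(-0.151, 0.038) = 284.1255°
|p|² = ρ² + z² = 0.15571² + 1.389² = 1.95357
κ = 2ρ / |p|² = 2×0.15571 / 1.95357 = 0.15941
θ = 2·atan2(ρ, z) = 2·atan2(0.15571, 1.389) = 0.22327 rad
ℓ = θ/κ = 0.22327/0.15941 = 1.40061

0.1594 284.13 1.4006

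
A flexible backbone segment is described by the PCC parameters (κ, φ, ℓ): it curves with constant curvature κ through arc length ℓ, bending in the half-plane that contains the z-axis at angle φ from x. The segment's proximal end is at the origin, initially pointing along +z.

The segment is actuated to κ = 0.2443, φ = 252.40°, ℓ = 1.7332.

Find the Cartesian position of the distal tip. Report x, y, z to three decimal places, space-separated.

-0.109 -0.345 1.682

θ = κ·ℓ = 0.2443 × 1.7332 = 0.42342 rad
ρ = (1 − cos θ)/κ = (1 − 0.91169)/0.2443 = 0.36149
z = sin θ / κ = 0.41088/0.2443 = 1.68187
x = ρ cos φ = 0.36149 × cos(252.40°) = -0.10930
y = ρ sin φ = 0.36149 × sin(252.40°) = -0.34457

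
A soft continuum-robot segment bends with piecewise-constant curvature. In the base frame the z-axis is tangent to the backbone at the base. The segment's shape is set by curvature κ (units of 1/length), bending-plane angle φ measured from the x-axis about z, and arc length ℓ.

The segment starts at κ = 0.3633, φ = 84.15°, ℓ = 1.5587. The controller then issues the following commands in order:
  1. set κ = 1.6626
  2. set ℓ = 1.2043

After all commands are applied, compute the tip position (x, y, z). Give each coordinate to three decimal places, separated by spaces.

0.087 0.849 0.546

initial: κ=0.3633, φ=84.15°, ℓ=1.5587
cmd 1: set κ=1.6626 → (κ,φ,ℓ)=(1.6626,84.15°,1.5587) → tip=(0.1136,1.1084,0.3144)
cmd 2: set ℓ=1.2043 → (κ,φ,ℓ)=(1.6626,84.15°,1.2043) → tip=(0.0869,0.8486,0.5463)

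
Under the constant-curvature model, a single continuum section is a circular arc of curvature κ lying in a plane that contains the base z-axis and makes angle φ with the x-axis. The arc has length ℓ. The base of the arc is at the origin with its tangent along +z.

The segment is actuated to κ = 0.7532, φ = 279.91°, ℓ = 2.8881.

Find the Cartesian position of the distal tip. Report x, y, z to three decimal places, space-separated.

0.358 -2.051 1.092

θ = κ·ℓ = 0.7532 × 2.8881 = 2.17532 rad
ρ = (1 − cos θ)/κ = (1 − -0.56837)/0.7532 = 2.08227
z = sin θ / κ = 0.82277/0.7532 = 1.09237
x = ρ cos φ = 2.08227 × cos(279.91°) = 0.35836
y = ρ sin φ = 2.08227 × sin(279.91°) = -2.05120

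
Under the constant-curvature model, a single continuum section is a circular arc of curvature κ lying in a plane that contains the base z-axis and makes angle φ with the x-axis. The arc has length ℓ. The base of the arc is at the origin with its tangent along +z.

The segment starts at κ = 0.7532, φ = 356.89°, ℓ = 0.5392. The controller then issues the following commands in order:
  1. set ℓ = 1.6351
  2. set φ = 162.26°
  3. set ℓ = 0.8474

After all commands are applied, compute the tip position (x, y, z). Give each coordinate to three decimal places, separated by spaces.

-0.249 0.080 0.791

initial: κ=0.7532, φ=356.89°, ℓ=0.5392
cmd 1: set ℓ=1.6351 → (κ,φ,ℓ)=(0.7532,356.89°,1.6351) → tip=(0.8846,-0.0481,1.2520)
cmd 2: set φ=162.26° → (κ,φ,ℓ)=(0.7532,162.26°,1.6351) → tip=(-0.8437,0.2699,1.2520)
cmd 3: set ℓ=0.8474 → (κ,φ,ℓ)=(0.7532,162.26°,0.8474) → tip=(-0.2489,0.0796,0.7910)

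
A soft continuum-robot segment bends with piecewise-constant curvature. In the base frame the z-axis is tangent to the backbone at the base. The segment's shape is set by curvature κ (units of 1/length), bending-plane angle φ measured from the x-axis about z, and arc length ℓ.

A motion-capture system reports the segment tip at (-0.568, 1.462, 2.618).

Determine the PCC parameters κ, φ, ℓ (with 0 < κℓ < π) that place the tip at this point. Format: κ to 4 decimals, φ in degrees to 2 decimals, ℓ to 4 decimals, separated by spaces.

ρ = √(x²+y²) = √(-0.568² + 1.462²) = 1.56846
φ = atan2(y, x) mod 360° = atan2(1.462, -0.568) = 111.2316°
|p|² = ρ² + z² = 1.56846² + 2.618² = 9.31399
κ = 2ρ / |p|² = 2×1.56846 / 9.31399 = 0.33680
θ = 2·atan2(ρ, z) = 2·atan2(1.56846, 2.618) = 1.07952 rad
ℓ = θ/κ = 1.07952/0.33680 = 3.20527

0.3368 111.23 3.2053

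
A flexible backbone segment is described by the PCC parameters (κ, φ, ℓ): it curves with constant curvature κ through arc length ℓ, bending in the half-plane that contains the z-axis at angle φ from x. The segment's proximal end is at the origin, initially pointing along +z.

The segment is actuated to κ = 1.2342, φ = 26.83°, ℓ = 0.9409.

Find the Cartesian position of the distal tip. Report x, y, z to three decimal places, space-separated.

θ = κ·ℓ = 1.2342 × 0.9409 = 1.16126 rad
ρ = (1 − cos θ)/κ = (1 − 0.39819)/1.2342 = 0.48762
z = sin θ / κ = 0.91731/1.2342 = 0.74324
x = ρ cos φ = 0.48762 × cos(26.83°) = 0.43512
y = ρ sin φ = 0.48762 × sin(26.83°) = 0.22008

0.435 0.220 0.743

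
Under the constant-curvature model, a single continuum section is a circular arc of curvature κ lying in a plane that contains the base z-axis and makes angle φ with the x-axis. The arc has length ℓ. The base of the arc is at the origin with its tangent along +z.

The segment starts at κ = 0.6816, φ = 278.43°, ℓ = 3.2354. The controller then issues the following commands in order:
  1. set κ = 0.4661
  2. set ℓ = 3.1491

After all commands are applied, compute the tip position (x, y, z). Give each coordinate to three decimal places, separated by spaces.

0.282 -1.904 2.134

initial: κ=0.6816, φ=278.43°, ℓ=3.2354
cmd 1: set κ=0.4661 → (κ,φ,ℓ)=(0.4661,278.43°,3.2354) → tip=(0.2948,-1.9891,2.1412)
cmd 2: set ℓ=3.1491 → (κ,φ,ℓ)=(0.4661,278.43°,3.1491) → tip=(0.2822,-1.9041,2.1341)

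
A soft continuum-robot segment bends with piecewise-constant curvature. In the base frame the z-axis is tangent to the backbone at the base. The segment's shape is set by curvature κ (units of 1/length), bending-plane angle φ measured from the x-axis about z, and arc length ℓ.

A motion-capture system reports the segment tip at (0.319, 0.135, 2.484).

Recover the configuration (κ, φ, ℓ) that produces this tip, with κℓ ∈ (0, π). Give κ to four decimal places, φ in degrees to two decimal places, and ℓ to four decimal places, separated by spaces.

ρ = √(x²+y²) = √(0.319² + 0.135²) = 0.34639
φ = atan2(y, x) mod 360° = atan2(0.135, 0.319) = 22.9380°
|p|² = ρ² + z² = 0.34639² + 2.484² = 6.29024
κ = 2ρ / |p|² = 2×0.34639 / 6.29024 = 0.11014
θ = 2·atan2(ρ, z) = 2·atan2(0.34639, 2.484) = 0.27711 rad
ℓ = θ/κ = 0.27711/0.11014 = 2.51608

0.1101 22.94 2.5161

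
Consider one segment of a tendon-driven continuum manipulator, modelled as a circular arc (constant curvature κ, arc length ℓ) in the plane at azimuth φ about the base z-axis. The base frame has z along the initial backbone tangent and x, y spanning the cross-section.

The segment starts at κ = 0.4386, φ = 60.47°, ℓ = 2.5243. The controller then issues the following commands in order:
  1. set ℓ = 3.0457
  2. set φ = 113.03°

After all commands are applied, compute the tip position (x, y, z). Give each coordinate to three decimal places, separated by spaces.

-0.684 1.610 2.217

initial: κ=0.4386, φ=60.47°, ℓ=2.5243
cmd 1: set ℓ=3.0457 → (κ,φ,ℓ)=(0.4386,60.47°,3.0457) → tip=(0.8621,1.5220,2.2173)
cmd 2: set φ=113.03° → (κ,φ,ℓ)=(0.4386,113.03°,3.0457) → tip=(-0.6843,1.6098,2.2173)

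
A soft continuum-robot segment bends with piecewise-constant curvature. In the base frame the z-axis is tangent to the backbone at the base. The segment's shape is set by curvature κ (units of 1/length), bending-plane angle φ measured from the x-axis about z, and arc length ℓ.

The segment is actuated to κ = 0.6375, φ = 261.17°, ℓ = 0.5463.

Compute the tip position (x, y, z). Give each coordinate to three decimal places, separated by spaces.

-0.014 -0.093 0.535

θ = κ·ℓ = 0.6375 × 0.5463 = 0.34827 rad
ρ = (1 − cos θ)/κ = (1 − 0.93997)/0.6375 = 0.09417
z = sin θ / κ = 0.34127/0.6375 = 0.53532
x = ρ cos φ = 0.09417 × cos(261.17°) = -0.01446
y = ρ sin φ = 0.09417 × sin(261.17°) = -0.09306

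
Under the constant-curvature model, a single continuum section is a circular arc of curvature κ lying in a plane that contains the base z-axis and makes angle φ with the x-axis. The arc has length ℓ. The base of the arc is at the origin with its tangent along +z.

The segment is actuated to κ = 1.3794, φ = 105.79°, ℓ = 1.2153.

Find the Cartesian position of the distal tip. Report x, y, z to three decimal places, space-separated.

θ = κ·ℓ = 1.3794 × 1.2153 = 1.67638 rad
ρ = (1 − cos θ)/κ = (1 − -0.10539)/1.3794 = 0.80136
z = sin θ / κ = 0.99443/1.3794 = 0.72092
x = ρ cos φ = 0.80136 × cos(105.79°) = -0.21806
y = ρ sin φ = 0.80136 × sin(105.79°) = 0.77112

-0.218 0.771 0.721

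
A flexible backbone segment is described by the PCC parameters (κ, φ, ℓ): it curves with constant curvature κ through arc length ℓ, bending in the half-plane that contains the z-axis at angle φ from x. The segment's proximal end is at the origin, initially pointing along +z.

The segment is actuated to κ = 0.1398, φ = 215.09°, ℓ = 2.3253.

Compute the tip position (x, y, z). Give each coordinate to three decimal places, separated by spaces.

θ = κ·ℓ = 0.1398 × 2.3253 = 0.32508 rad
ρ = (1 − cos θ)/κ = (1 − 0.94763)/0.1398 = 0.37463
z = sin θ / κ = 0.31938/0.1398 = 2.28456
x = ρ cos φ = 0.37463 × cos(215.09°) = -0.30654
y = ρ sin φ = 0.37463 × sin(215.09°) = -0.21536

-0.307 -0.215 2.285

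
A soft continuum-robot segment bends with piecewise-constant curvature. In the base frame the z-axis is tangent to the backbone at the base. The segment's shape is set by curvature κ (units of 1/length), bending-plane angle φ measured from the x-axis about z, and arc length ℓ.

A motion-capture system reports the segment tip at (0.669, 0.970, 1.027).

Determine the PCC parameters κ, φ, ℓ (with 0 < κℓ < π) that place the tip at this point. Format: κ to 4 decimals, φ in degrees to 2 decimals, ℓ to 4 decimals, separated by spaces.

ρ = √(x²+y²) = √(0.669² + 0.970²) = 1.17833
φ = atan2(y, x) mod 360° = atan2(0.970, 0.669) = 55.4063°
|p|² = ρ² + z² = 1.17833² + 1.027² = 2.44319
κ = 2ρ / |p|² = 2×1.17833 / 2.44319 = 0.96458
θ = 2·atan2(ρ, z) = 2·atan2(1.17833, 1.027) = 1.70782 rad
ℓ = θ/κ = 1.70782/0.96458 = 1.77053

0.9646 55.41 1.7705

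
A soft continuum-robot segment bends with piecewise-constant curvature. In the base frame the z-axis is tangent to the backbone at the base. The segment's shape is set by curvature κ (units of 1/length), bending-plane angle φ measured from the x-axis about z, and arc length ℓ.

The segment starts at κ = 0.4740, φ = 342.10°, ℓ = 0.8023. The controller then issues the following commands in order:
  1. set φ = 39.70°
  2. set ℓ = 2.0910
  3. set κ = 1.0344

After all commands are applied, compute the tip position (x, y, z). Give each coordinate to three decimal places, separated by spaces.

initial: κ=0.4740, φ=342.10°, ℓ=0.8023
cmd 1: set φ=39.70° → (κ,φ,ℓ)=(0.4740,39.70°,0.8023) → tip=(0.1160,0.0963,0.7831)
cmd 2: set ℓ=2.0910 → (κ,φ,ℓ)=(0.4740,39.70°,2.0910) → tip=(0.7341,0.6095,1.7651)
cmd 3: set κ=1.0344 → (κ,φ,ℓ)=(1.0344,39.70°,2.0910) → tip=(1.1590,0.9622,0.8022)

1.159 0.962 0.802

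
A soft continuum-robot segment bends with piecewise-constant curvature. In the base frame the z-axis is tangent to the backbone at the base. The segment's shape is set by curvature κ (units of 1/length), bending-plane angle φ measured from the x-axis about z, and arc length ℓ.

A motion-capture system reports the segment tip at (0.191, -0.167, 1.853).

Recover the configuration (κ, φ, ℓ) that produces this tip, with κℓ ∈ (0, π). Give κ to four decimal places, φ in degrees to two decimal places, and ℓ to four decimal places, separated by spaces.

ρ = √(x²+y²) = √(0.191² + -0.167²) = 0.25371
φ = atan2(y, x) mod 360° = atan2(-0.167, 0.191) = 318.8353°
|p|² = ρ² + z² = 0.25371² + 1.853² = 3.49798
κ = 2ρ / |p|² = 2×0.25371 / 3.49798 = 0.14506
θ = 2·atan2(ρ, z) = 2·atan2(0.25371, 1.853) = 0.27215 rad
ℓ = θ/κ = 0.27215/0.14506 = 1.87607

0.1451 318.84 1.8761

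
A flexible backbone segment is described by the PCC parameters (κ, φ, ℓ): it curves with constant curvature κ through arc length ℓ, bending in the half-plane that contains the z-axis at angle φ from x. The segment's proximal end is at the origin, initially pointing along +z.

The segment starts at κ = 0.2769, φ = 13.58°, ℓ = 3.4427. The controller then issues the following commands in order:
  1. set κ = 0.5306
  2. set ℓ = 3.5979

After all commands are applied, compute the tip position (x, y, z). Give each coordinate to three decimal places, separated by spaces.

initial: κ=0.2769, φ=13.58°, ℓ=3.4427
cmd 1: set κ=0.5306 → (κ,φ,ℓ)=(0.5306,13.58°,3.4427) → tip=(2.2957,0.5545,1.8233)
cmd 2: set ℓ=3.5979 → (κ,φ,ℓ)=(0.5306,13.58°,3.5979) → tip=(2.4399,0.5894,1.7779)

2.440 0.589 1.778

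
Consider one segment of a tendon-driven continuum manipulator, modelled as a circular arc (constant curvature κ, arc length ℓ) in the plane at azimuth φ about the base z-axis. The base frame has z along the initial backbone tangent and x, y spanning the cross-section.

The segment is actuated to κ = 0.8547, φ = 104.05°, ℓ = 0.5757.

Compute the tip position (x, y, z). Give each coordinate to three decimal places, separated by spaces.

-0.034 0.135 0.553

θ = κ·ℓ = 0.8547 × 0.5757 = 0.49205 rad
ρ = (1 − cos θ)/κ = (1 − 0.88137)/0.8547 = 0.13880
z = sin θ / κ = 0.47243/0.8547 = 0.55275
x = ρ cos φ = 0.13880 × cos(104.05°) = -0.03370
y = ρ sin φ = 0.13880 × sin(104.05°) = 0.13465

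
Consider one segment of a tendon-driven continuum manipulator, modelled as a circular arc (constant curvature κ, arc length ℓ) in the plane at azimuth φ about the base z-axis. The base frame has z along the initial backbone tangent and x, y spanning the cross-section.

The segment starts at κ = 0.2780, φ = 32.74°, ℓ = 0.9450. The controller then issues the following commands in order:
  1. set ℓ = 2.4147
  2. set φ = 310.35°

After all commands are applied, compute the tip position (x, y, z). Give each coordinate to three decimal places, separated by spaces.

initial: κ=0.2780, φ=32.74°, ℓ=0.9450
cmd 1: set ℓ=2.4147 → (κ,φ,ℓ)=(0.2780,32.74°,2.4147) → tip=(0.6565,0.4221,2.2374)
cmd 2: set φ=310.35° → (κ,φ,ℓ)=(0.2780,310.35°,2.4147) → tip=(0.5053,-0.5948,2.2374)

0.505 -0.595 2.237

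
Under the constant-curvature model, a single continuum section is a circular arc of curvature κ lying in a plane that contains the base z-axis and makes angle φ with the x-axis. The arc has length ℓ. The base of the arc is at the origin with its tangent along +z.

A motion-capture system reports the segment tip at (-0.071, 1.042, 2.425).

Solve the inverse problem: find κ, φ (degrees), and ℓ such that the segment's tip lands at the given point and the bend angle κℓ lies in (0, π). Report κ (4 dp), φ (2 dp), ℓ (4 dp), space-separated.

0.2996 93.90 2.7146

ρ = √(x²+y²) = √(-0.071² + 1.042²) = 1.04442
φ = atan2(y, x) mod 360° = atan2(1.042, -0.071) = 93.8980°
|p|² = ρ² + z² = 1.04442² + 2.425² = 6.97143
κ = 2ρ / |p|² = 2×1.04442 / 6.97143 = 0.29963
θ = 2·atan2(ρ, z) = 2·atan2(1.04442, 2.425) = 0.81336 rad
ℓ = θ/κ = 0.81336/0.29963 = 2.71456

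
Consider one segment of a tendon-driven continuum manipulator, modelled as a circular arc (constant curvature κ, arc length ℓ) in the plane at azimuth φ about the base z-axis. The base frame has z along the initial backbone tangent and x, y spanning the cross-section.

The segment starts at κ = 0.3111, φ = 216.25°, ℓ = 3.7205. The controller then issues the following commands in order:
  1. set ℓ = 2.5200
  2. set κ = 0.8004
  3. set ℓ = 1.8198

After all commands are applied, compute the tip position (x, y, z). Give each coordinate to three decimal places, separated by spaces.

initial: κ=0.3111, φ=216.25°, ℓ=3.7205
cmd 1: set ℓ=2.5200 → (κ,φ,ℓ)=(0.3111,216.25°,2.5200) → tip=(-0.7566,-0.5548,2.2697)
cmd 2: set κ=0.8004 → (κ,φ,ℓ)=(0.8004,216.25°,2.5200) → tip=(-1.4424,-1.0576,1.1270)
cmd 3: set ℓ=1.8198 → (κ,φ,ℓ)=(0.8004,216.25°,1.8198) → tip=(-0.8927,-0.6546,1.2412)

-0.893 -0.655 1.241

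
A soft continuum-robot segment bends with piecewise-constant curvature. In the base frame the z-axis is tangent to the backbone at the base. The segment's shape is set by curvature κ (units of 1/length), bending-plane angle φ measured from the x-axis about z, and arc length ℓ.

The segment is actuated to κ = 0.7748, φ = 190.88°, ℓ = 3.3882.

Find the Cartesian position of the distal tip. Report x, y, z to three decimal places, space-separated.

-2.370 -0.455 0.637

θ = κ·ℓ = 0.7748 × 3.3882 = 2.62518 rad
ρ = (1 − cos θ)/κ = (1 − -0.86959)/0.7748 = 2.41300
z = sin θ / κ = 0.49377/0.7748 = 0.63728
x = ρ cos φ = 2.41300 × cos(190.88°) = -2.36963
y = ρ sin φ = 2.41300 × sin(190.88°) = -0.45546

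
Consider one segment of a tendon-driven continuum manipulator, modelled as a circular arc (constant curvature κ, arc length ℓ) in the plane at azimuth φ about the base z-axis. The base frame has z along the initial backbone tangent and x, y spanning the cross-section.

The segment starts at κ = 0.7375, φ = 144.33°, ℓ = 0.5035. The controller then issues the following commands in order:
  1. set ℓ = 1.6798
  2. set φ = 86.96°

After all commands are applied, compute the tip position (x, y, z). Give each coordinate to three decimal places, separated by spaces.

0.048 0.913 1.282

initial: κ=0.7375, φ=144.33°, ℓ=0.5035
cmd 1: set ℓ=1.6798 → (κ,φ,ℓ)=(0.7375,144.33°,1.6798) → tip=(-0.7426,0.5330,1.2819)
cmd 2: set φ=86.96° → (κ,φ,ℓ)=(0.7375,86.96°,1.6798) → tip=(0.0485,0.9128,1.2819)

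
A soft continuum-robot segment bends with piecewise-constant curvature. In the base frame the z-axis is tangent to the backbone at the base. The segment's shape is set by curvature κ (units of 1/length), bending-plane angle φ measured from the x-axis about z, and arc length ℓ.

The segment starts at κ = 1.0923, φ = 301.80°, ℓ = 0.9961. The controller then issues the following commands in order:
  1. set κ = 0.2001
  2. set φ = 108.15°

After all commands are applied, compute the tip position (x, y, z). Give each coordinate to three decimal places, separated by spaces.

initial: κ=1.0923, φ=301.80°, ℓ=0.9961
cmd 1: set κ=0.2001 → (κ,φ,ℓ)=(0.2001,301.80°,0.9961) → tip=(0.0521,-0.0841,0.9895)
cmd 2: set φ=108.15° → (κ,φ,ℓ)=(0.2001,108.15°,0.9961) → tip=(-0.0308,0.0940,0.9895)

-0.031 0.094 0.990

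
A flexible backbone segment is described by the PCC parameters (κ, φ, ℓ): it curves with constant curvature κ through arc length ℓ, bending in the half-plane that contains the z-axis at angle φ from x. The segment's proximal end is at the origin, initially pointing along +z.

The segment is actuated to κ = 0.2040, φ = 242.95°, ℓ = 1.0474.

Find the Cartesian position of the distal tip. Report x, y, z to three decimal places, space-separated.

θ = κ·ℓ = 0.2040 × 1.0474 = 0.21367 rad
ρ = (1 − cos θ)/κ = (1 − 0.97726)/0.2040 = 0.11147
z = sin θ / κ = 0.21205/0.2040 = 1.03945
x = ρ cos φ = 0.11147 × cos(242.95°) = -0.05069
y = ρ sin φ = 0.11147 × sin(242.95°) = -0.09928

-0.051 -0.099 1.039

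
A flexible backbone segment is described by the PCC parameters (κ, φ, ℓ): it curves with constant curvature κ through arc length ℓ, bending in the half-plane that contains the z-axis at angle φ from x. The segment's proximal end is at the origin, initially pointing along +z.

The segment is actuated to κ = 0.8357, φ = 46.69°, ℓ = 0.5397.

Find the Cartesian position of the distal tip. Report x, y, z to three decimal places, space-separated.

θ = κ·ℓ = 0.8357 × 0.5397 = 0.45103 rad
ρ = (1 − cos θ)/κ = (1 − 0.90000)/0.8357 = 0.11966
z = sin θ / κ = 0.43589/0.8357 = 0.52159
x = ρ cos φ = 0.11966 × cos(46.69°) = 0.08208
y = ρ sin φ = 0.11966 × sin(46.69°) = 0.08707

0.082 0.087 0.522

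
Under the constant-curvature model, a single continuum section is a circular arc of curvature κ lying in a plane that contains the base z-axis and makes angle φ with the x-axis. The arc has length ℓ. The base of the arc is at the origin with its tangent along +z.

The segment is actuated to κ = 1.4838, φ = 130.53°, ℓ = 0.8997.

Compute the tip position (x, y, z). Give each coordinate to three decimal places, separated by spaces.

θ = κ·ℓ = 1.4838 × 0.8997 = 1.33497 rad
ρ = (1 − cos θ)/κ = (1 − 0.23364)/1.4838 = 0.51648
z = sin θ / κ = 0.97232/1.4838 = 0.65529
x = ρ cos φ = 0.51648 × cos(130.53°) = -0.33563
y = ρ sin φ = 0.51648 × sin(130.53°) = 0.39256

-0.336 0.393 0.655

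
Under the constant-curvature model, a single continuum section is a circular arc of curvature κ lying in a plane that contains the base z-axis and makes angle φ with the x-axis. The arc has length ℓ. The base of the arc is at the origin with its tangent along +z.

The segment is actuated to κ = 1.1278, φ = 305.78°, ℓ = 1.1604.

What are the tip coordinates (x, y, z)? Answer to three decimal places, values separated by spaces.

θ = κ·ℓ = 1.1278 × 1.1604 = 1.30870 rad
ρ = (1 − cos θ)/κ = (1 − 0.25911)/1.1278 = 0.65694
z = sin θ / κ = 0.96585/1.1278 = 0.85640
x = ρ cos φ = 0.65694 × cos(305.78°) = 0.38409
y = ρ sin φ = 0.65694 × sin(305.78°) = -0.53295

0.384 -0.533 0.856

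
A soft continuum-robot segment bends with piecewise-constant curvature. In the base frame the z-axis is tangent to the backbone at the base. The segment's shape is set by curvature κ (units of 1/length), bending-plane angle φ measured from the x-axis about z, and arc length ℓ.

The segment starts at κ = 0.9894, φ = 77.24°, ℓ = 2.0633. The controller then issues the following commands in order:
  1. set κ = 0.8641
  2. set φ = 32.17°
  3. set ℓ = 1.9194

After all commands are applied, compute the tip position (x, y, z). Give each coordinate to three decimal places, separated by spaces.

initial: κ=0.9894, φ=77.24°, ℓ=2.0633
cmd 1: set κ=0.8641 → (κ,φ,ℓ)=(0.8641,77.24°,2.0633) → tip=(0.3094,1.3663,1.1313)
cmd 2: set φ=32.17° → (κ,φ,ℓ)=(0.8641,32.17°,2.0633) → tip=(1.1858,0.7459,1.1313)
cmd 3: set ℓ=1.9194 → (κ,φ,ℓ)=(0.8641,32.17°,1.9194) → tip=(1.0655,0.6702,1.1528)

1.065 0.670 1.153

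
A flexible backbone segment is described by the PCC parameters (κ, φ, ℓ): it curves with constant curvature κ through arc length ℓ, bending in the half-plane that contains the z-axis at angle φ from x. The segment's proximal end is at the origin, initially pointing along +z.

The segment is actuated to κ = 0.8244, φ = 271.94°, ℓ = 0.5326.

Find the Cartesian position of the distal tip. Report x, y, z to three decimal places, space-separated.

θ = κ·ℓ = 0.8244 × 0.5326 = 0.43908 rad
ρ = (1 − cos θ)/κ = (1 − 0.90515)/0.8244 = 0.11506
z = sin θ / κ = 0.42510/0.8244 = 0.51565
x = ρ cos φ = 0.11506 × cos(271.94°) = 0.00390
y = ρ sin φ = 0.11506 × sin(271.94°) = -0.11499

0.004 -0.115 0.516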